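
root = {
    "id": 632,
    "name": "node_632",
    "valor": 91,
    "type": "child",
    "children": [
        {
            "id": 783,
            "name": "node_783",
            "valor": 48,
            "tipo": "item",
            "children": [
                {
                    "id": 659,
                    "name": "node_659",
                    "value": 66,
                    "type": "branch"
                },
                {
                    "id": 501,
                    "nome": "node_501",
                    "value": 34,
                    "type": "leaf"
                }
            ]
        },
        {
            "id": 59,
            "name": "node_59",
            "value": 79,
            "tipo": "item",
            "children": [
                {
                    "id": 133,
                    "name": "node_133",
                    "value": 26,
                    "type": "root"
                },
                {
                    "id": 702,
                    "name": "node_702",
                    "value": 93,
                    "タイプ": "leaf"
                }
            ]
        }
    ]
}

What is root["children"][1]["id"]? 59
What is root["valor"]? 91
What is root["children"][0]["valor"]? 48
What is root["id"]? 632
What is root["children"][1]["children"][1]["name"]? "node_702"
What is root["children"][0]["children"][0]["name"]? "node_659"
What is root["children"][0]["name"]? "node_783"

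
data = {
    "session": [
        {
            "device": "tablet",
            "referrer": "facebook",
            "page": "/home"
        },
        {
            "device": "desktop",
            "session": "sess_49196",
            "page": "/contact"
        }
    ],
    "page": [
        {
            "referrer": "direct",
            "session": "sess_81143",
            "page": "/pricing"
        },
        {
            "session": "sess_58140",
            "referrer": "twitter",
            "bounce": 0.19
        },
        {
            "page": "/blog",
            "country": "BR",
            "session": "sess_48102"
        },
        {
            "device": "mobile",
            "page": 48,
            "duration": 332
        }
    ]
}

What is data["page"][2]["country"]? "BR"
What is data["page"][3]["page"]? 48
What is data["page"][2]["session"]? "sess_48102"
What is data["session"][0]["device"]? "tablet"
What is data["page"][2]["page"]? "/blog"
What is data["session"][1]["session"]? "sess_49196"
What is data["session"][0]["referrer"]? "facebook"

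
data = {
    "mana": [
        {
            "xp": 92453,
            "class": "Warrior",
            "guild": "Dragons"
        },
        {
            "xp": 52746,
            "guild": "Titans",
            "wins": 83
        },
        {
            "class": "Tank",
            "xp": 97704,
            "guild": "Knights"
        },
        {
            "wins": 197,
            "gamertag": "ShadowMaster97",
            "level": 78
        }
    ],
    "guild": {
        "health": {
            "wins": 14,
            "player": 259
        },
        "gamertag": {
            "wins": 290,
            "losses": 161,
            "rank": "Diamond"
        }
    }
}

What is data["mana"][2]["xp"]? 97704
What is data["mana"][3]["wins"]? 197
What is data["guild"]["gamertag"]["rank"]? "Diamond"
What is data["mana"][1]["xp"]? 52746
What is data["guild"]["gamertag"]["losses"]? 161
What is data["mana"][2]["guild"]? "Knights"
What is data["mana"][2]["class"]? "Tank"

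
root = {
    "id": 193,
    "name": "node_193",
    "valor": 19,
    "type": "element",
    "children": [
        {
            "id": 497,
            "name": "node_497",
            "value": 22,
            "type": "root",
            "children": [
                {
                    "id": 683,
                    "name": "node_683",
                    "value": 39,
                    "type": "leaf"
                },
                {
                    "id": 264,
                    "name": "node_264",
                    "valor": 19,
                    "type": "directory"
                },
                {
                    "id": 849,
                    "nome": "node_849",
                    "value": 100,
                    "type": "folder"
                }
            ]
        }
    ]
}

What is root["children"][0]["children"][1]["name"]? "node_264"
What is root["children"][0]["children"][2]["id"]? 849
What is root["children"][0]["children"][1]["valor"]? 19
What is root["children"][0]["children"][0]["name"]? "node_683"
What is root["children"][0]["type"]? "root"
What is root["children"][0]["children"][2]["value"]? 100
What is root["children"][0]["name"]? "node_497"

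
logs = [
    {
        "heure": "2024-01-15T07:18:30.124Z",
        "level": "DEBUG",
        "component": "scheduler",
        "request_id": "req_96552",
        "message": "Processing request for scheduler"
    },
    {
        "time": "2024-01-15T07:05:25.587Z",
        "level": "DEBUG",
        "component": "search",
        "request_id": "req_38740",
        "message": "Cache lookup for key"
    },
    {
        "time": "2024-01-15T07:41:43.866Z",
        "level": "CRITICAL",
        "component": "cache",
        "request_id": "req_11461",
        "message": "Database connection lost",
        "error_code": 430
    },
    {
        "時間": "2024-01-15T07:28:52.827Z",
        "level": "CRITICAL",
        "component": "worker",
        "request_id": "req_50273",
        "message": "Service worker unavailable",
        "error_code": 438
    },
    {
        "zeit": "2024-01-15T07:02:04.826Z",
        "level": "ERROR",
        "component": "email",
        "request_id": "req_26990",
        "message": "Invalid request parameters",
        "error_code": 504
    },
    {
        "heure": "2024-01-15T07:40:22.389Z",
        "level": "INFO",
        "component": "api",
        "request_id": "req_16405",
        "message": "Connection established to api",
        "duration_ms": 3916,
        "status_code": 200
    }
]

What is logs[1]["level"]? "DEBUG"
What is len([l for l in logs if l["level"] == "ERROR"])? 1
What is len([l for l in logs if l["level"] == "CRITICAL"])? 2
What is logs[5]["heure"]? "2024-01-15T07:40:22.389Z"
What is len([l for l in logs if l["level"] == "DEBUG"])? 2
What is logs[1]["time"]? "2024-01-15T07:05:25.587Z"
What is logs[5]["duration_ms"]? 3916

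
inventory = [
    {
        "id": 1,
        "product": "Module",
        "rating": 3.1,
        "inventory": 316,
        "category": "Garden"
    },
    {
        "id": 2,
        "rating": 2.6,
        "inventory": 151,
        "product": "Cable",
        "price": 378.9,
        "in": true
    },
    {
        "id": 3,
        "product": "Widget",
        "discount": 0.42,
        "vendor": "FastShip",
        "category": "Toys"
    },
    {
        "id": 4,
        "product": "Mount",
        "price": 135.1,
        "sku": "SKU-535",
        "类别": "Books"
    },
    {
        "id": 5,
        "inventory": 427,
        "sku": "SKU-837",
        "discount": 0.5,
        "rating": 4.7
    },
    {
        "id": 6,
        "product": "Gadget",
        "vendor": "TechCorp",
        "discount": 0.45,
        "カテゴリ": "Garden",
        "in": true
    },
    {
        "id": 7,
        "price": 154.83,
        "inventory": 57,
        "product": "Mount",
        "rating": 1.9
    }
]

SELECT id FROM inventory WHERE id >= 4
[4, 5, 6, 7]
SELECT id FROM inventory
[1, 2, 3, 4, 5, 6, 7]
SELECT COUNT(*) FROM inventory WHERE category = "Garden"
1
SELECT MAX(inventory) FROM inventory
427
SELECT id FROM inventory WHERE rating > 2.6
[1, 5]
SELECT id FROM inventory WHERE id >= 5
[5, 6, 7]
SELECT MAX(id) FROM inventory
7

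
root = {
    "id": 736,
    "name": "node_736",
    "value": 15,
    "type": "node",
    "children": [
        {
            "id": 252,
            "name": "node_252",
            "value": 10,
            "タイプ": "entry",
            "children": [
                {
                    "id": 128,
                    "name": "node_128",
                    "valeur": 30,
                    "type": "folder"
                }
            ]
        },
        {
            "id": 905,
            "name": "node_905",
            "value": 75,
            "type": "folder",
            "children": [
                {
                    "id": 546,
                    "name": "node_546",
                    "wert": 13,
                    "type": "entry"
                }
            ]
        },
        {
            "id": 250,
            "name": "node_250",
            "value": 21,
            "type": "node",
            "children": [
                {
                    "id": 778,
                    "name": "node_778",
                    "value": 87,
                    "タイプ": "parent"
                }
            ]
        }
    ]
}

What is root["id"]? 736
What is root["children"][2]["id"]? 250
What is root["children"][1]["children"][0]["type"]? "entry"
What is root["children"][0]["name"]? "node_252"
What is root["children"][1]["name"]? "node_905"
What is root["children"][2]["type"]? "node"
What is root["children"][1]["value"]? 75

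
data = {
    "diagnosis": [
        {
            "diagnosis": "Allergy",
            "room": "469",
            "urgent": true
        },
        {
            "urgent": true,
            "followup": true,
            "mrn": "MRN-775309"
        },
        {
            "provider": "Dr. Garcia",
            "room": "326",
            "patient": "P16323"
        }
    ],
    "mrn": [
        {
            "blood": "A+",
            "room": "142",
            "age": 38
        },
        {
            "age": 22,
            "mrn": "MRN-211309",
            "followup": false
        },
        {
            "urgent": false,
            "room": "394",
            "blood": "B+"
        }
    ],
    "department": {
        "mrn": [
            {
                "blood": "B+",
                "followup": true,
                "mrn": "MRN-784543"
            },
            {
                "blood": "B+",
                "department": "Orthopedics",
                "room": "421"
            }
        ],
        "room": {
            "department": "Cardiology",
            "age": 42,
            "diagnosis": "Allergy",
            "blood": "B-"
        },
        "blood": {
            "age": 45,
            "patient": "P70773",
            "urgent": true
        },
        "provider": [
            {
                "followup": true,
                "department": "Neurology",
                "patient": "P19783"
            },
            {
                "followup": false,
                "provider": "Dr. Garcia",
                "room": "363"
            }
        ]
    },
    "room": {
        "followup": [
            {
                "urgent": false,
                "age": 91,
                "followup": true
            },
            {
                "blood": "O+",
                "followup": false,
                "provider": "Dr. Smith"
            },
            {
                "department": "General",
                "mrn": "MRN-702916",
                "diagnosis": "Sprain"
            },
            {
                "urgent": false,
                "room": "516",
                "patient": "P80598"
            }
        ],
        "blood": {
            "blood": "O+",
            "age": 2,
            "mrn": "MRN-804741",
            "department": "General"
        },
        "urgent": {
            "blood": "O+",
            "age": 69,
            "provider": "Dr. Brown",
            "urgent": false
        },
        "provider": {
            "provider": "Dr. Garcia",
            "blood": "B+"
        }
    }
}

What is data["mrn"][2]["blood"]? "B+"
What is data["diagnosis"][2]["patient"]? "P16323"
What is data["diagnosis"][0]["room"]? "469"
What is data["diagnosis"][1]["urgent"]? True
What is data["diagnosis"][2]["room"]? "326"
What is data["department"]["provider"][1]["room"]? "363"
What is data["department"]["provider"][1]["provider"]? "Dr. Garcia"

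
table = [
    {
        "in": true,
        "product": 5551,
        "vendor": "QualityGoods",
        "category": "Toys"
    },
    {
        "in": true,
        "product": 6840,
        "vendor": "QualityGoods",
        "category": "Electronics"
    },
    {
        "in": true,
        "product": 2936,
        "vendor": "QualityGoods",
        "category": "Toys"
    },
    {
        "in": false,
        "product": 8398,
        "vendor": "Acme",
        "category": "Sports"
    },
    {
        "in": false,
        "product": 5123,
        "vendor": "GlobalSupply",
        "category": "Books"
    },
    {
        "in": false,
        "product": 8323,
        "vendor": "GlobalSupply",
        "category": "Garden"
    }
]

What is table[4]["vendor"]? "GlobalSupply"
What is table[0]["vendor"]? "QualityGoods"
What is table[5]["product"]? 8323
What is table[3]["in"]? False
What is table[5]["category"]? "Garden"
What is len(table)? 6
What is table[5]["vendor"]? "GlobalSupply"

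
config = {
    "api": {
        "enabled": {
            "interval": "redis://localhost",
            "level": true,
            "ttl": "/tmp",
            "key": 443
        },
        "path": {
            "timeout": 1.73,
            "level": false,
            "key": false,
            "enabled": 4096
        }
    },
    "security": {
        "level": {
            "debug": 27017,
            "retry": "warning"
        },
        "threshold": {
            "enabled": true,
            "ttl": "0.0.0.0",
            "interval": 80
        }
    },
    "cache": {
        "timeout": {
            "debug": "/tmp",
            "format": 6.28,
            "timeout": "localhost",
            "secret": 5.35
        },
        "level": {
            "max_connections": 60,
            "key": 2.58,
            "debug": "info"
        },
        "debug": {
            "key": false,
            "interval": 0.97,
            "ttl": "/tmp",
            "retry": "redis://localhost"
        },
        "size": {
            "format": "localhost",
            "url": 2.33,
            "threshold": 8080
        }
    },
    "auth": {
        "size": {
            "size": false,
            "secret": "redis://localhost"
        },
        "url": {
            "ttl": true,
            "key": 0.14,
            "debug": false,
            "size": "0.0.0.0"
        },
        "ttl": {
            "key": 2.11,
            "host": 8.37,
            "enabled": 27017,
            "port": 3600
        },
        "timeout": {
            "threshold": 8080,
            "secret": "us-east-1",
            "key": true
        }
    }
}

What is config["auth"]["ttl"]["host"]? 8.37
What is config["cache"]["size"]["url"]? 2.33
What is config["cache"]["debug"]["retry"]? "redis://localhost"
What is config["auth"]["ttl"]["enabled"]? 27017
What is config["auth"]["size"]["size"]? False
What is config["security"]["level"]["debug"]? 27017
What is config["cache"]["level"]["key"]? 2.58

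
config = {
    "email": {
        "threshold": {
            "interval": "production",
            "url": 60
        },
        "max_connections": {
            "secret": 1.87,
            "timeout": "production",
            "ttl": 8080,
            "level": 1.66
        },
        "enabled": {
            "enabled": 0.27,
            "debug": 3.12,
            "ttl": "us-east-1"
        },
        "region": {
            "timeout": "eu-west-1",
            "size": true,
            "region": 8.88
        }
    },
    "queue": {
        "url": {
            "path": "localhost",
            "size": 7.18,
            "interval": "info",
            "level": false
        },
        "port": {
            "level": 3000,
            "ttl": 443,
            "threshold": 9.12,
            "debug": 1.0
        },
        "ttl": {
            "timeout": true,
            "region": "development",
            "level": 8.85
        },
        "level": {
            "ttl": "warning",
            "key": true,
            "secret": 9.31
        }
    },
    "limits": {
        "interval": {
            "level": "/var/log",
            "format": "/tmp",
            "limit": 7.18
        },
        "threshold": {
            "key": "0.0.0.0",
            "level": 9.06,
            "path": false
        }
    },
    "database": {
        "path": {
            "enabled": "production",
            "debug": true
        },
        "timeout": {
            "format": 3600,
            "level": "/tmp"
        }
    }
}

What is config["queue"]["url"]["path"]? "localhost"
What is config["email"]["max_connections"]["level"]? 1.66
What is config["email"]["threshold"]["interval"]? "production"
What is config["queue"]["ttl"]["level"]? 8.85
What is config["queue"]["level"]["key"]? True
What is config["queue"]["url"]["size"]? 7.18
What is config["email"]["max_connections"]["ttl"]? 8080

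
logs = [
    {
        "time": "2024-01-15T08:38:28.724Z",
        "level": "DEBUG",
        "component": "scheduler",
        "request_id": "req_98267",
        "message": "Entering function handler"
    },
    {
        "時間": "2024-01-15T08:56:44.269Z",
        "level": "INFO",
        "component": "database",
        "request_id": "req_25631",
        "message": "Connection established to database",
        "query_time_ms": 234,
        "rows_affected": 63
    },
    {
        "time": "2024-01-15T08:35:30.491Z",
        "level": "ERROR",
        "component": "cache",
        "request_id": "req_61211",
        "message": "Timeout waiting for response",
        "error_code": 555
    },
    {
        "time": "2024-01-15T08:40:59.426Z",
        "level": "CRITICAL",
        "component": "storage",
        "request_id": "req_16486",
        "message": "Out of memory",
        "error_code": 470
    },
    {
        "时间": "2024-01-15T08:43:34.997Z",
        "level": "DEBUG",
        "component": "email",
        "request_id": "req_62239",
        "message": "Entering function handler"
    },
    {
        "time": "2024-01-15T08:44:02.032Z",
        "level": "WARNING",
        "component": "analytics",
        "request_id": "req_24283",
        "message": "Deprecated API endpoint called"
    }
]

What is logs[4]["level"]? "DEBUG"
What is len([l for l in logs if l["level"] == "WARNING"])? 1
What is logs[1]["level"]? "INFO"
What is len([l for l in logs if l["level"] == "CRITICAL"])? 1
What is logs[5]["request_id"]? "req_24283"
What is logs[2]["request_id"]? "req_61211"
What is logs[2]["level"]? "ERROR"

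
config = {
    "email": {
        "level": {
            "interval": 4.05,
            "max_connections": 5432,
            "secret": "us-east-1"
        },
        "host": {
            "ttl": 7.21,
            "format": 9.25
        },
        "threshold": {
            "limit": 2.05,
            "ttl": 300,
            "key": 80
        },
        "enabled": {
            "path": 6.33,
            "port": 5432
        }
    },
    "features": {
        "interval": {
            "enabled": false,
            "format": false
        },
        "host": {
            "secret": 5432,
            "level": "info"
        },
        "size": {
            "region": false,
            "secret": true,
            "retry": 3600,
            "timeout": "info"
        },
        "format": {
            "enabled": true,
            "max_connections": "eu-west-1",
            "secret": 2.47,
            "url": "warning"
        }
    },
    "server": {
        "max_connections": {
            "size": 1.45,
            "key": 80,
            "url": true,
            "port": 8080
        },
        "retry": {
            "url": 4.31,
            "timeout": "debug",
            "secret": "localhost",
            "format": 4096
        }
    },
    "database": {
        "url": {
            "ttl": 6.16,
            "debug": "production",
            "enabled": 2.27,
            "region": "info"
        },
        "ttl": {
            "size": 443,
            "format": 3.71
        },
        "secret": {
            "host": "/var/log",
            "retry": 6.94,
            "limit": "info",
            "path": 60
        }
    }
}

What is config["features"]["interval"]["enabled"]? False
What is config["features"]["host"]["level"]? "info"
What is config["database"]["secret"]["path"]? 60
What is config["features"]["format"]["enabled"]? True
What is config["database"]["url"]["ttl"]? 6.16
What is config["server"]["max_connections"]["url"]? True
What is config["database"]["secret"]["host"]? "/var/log"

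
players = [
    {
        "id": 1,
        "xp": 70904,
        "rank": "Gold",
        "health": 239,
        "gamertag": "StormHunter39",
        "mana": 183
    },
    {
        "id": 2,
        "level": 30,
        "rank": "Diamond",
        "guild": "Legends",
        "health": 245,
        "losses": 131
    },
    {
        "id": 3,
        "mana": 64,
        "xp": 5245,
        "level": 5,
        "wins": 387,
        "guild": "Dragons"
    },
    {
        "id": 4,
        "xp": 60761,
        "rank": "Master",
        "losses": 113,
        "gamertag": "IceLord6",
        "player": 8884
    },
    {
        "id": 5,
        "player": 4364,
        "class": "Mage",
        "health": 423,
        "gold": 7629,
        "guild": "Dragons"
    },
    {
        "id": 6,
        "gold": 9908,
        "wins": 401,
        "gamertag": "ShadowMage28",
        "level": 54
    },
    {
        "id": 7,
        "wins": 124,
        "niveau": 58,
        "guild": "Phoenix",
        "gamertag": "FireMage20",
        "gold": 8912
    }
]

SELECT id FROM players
[1, 2, 3, 4, 5, 6, 7]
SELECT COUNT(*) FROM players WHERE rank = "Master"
1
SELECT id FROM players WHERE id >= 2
[2, 3, 4, 5, 6, 7]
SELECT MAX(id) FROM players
7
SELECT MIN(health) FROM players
239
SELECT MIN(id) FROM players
1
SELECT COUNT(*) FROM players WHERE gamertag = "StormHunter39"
1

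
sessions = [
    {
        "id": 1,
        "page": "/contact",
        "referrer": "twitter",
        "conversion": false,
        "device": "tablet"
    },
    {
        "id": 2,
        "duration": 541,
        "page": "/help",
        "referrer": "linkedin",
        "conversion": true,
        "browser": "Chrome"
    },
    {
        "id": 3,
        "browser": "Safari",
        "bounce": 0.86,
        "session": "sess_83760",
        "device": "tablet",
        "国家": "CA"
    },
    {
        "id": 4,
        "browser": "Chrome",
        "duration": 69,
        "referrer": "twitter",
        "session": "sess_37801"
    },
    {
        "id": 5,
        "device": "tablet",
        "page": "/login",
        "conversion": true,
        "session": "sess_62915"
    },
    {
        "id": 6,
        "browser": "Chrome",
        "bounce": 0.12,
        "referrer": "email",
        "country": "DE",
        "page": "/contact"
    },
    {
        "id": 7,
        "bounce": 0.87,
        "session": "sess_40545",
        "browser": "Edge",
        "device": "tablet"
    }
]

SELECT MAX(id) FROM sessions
7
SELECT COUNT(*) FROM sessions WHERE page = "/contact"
2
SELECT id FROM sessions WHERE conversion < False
[]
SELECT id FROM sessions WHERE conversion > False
[2, 5]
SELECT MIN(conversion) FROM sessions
False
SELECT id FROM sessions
[1, 2, 3, 4, 5, 6, 7]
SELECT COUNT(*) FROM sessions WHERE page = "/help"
1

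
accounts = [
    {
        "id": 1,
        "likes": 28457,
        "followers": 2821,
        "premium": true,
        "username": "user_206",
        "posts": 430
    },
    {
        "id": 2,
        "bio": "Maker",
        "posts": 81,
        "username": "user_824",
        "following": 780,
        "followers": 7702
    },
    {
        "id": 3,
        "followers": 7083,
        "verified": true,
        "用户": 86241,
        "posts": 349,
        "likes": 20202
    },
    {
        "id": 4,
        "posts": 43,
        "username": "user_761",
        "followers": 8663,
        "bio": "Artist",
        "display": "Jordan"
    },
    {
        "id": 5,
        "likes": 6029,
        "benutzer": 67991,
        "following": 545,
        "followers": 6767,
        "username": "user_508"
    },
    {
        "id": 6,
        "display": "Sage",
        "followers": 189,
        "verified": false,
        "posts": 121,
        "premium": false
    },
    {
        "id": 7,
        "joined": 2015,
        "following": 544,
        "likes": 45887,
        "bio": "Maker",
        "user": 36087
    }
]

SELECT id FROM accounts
[1, 2, 3, 4, 5, 6, 7]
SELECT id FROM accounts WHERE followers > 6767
[2, 3, 4]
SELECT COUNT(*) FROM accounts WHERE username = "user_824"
1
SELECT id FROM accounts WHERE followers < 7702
[1, 3, 5, 6]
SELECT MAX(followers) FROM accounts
8663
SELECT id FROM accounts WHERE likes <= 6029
[5]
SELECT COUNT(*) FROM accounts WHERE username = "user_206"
1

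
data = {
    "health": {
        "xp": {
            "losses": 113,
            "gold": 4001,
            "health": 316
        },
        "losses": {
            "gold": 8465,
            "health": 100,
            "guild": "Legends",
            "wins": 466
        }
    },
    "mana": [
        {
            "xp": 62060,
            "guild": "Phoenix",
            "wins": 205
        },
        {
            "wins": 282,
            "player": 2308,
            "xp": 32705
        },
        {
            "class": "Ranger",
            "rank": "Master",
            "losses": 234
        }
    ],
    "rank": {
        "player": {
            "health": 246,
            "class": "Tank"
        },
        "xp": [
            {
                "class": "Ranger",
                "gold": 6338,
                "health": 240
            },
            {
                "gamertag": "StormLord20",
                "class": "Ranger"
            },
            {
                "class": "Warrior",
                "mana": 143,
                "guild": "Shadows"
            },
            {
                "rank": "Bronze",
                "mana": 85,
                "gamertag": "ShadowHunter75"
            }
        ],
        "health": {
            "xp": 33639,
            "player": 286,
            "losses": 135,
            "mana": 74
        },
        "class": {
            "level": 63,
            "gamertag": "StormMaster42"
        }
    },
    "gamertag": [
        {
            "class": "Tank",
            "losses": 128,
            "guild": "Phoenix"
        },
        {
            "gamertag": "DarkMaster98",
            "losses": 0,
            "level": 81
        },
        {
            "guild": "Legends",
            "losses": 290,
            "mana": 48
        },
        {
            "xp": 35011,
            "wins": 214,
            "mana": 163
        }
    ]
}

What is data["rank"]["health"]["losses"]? 135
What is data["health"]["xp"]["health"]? 316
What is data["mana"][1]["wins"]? 282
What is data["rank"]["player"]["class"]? "Tank"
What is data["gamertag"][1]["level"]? 81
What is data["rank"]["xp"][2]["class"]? "Warrior"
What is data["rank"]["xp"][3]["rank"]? "Bronze"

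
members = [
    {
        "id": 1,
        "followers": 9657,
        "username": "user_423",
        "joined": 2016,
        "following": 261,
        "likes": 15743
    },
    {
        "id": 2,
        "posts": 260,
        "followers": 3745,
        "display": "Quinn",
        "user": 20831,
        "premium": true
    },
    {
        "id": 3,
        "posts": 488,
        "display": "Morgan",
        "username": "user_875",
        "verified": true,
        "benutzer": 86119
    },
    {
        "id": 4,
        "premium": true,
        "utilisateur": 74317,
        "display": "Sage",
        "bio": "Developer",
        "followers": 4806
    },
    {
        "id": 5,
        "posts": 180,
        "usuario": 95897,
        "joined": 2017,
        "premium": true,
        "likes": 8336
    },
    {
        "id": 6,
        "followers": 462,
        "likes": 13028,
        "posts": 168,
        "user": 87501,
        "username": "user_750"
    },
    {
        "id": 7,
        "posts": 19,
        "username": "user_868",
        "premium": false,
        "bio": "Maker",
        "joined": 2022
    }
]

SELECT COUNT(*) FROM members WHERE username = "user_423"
1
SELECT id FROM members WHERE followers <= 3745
[2, 6]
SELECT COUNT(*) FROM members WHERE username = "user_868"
1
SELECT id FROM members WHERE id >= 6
[6, 7]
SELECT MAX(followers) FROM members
9657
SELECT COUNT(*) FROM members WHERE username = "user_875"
1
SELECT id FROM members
[1, 2, 3, 4, 5, 6, 7]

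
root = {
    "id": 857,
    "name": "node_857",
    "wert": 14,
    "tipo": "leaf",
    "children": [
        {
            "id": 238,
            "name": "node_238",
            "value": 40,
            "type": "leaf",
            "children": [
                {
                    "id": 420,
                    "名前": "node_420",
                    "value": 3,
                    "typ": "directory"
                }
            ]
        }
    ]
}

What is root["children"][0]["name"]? "node_238"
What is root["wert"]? 14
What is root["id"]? 857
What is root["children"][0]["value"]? 40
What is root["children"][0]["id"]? 238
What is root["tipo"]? "leaf"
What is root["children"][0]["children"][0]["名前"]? "node_420"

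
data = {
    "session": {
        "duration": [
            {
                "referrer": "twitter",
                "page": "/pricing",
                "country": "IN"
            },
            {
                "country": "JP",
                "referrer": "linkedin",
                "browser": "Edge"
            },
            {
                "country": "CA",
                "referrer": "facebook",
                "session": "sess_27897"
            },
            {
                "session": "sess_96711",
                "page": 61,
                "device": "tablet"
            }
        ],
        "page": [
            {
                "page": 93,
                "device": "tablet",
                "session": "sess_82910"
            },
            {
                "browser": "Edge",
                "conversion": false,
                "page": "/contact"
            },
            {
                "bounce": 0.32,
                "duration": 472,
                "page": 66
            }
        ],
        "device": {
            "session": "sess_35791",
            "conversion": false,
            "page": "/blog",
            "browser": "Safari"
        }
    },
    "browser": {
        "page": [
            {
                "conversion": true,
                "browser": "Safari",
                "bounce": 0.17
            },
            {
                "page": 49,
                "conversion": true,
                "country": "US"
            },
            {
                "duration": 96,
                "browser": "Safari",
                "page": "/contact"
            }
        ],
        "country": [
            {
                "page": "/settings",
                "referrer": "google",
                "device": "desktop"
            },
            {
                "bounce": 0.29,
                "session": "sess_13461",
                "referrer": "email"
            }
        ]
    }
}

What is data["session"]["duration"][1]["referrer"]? "linkedin"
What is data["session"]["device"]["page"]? "/blog"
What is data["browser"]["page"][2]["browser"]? "Safari"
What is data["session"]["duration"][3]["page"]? 61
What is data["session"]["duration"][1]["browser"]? "Edge"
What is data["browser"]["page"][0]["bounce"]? 0.17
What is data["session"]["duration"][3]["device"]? "tablet"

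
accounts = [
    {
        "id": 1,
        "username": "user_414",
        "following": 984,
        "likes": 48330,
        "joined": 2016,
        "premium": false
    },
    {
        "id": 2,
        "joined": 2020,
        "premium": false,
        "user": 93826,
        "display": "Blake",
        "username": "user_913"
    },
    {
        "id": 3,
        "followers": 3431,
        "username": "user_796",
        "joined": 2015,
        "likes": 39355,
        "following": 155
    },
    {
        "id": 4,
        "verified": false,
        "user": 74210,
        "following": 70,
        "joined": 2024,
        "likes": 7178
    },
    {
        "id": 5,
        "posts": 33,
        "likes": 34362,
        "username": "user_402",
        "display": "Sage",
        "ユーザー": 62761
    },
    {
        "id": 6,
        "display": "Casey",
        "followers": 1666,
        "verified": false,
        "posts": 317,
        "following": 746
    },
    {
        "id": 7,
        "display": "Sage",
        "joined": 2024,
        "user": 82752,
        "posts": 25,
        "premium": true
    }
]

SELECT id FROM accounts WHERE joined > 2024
[]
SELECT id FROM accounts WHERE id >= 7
[7]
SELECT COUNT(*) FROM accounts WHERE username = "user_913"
1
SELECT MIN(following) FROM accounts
70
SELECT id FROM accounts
[1, 2, 3, 4, 5, 6, 7]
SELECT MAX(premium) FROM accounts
True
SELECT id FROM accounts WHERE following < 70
[]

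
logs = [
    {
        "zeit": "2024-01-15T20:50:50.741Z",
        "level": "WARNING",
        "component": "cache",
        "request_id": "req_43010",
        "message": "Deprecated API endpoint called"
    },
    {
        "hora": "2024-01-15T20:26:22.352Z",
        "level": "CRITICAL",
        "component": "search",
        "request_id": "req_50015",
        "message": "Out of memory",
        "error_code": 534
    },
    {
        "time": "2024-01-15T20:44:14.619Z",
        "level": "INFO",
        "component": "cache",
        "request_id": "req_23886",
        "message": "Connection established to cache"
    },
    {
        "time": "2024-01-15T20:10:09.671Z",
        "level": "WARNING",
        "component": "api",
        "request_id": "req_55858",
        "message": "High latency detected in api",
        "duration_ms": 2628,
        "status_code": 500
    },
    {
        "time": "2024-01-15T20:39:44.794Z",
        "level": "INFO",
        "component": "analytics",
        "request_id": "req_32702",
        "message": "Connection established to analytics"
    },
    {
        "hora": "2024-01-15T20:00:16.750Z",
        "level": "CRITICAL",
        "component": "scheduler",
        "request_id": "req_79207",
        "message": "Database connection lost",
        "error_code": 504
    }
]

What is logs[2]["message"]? "Connection established to cache"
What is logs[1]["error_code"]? 534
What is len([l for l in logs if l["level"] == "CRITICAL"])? 2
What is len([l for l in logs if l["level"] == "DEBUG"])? 0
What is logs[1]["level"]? "CRITICAL"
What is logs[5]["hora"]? "2024-01-15T20:00:16.750Z"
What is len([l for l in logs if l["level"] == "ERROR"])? 0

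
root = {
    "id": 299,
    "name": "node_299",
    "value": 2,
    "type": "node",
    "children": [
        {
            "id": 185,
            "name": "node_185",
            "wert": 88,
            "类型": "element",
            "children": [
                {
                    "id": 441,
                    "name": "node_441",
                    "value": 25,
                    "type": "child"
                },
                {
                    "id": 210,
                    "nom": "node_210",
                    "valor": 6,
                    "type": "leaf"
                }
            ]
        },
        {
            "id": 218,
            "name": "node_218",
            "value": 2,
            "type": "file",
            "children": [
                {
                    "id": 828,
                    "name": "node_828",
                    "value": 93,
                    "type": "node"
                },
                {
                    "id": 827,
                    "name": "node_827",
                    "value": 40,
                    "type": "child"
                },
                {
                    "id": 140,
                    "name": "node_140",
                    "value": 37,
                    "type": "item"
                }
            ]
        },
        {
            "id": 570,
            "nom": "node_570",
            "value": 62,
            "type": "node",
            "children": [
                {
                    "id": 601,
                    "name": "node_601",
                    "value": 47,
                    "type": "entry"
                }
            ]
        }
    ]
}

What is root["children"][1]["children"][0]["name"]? "node_828"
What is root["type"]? "node"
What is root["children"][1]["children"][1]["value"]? 40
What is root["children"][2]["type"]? "node"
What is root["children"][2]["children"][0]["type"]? "entry"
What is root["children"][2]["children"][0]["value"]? 47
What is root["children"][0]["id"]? 185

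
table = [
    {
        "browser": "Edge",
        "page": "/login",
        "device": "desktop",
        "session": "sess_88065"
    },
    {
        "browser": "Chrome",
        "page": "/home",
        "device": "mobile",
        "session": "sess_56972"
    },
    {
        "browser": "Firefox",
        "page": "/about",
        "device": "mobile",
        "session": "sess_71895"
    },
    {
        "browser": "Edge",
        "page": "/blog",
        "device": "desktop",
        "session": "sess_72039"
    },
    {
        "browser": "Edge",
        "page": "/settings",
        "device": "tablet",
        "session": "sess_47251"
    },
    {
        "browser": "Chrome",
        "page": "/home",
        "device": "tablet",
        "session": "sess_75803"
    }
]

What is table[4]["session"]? "sess_47251"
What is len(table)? 6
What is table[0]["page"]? "/login"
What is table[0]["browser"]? "Edge"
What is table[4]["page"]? "/settings"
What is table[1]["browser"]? "Chrome"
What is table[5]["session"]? "sess_75803"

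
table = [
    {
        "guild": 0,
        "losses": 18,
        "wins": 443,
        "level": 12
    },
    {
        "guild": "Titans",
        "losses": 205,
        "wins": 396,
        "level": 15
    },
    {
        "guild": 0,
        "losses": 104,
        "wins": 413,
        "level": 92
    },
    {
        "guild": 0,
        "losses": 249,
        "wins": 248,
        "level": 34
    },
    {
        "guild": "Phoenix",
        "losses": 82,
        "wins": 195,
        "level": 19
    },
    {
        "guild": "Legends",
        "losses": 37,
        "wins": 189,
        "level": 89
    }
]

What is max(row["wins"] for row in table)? 443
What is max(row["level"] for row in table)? 92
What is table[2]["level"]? 92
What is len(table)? 6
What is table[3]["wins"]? 248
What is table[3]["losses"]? 249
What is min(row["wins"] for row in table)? 189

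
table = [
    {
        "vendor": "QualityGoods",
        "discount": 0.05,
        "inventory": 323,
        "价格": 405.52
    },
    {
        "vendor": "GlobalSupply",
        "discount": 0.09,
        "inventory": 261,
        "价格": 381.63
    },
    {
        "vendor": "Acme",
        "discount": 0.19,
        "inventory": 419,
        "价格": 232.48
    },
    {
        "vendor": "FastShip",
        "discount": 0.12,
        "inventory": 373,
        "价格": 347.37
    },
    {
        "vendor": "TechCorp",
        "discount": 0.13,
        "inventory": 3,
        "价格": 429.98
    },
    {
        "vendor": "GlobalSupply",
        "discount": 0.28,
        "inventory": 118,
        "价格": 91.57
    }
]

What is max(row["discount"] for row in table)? 0.28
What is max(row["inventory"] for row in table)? 419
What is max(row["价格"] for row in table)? 429.98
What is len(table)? 6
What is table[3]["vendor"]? "FastShip"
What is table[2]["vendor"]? "Acme"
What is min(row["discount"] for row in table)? 0.05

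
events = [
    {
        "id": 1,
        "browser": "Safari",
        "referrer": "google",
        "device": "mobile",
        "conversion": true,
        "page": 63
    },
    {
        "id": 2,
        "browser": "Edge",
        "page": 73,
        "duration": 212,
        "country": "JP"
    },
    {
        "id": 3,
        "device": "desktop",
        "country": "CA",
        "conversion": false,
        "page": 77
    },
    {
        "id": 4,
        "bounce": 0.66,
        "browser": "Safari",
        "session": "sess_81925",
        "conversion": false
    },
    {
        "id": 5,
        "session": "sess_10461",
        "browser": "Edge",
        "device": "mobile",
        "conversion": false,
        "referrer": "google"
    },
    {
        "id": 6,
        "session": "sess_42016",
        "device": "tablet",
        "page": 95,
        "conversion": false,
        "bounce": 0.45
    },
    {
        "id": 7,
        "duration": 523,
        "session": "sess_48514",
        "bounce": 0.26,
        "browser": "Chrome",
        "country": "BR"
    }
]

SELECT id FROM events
[1, 2, 3, 4, 5, 6, 7]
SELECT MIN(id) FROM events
1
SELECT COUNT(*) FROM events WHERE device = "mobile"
2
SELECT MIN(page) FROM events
63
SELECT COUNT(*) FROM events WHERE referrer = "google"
2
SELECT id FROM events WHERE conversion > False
[1]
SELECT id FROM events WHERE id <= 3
[1, 2, 3]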